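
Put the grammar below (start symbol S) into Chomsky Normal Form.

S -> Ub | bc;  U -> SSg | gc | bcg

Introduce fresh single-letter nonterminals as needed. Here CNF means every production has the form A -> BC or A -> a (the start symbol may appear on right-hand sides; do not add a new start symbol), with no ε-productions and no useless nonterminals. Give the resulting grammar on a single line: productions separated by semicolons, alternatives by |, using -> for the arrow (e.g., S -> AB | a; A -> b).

S -> AB | UA; A -> b; B -> c; C -> g; D -> BC; E -> SC; U -> AD | CB | SE

No ε-productions.
No unit productions to eliminate.
TERM: introduce A -> b, B -> c, C -> g and substitute in every rule of length ≥2.
BIN: U -> ABC becomes U -> AD, D -> BC; U -> SSC becomes U -> SE, E -> SC.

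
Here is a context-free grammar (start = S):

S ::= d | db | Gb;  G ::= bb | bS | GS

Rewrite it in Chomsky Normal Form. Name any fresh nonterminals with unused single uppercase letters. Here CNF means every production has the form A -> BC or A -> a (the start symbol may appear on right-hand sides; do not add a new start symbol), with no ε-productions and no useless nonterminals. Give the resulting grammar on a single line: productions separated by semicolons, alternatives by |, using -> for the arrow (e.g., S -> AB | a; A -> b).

No ε-productions.
No unit productions to eliminate.
TERM: introduce A -> b, B -> d and substitute in every rule of length ≥2.

S -> d | BA | GA; A -> b; B -> d; G -> AA | AS | GS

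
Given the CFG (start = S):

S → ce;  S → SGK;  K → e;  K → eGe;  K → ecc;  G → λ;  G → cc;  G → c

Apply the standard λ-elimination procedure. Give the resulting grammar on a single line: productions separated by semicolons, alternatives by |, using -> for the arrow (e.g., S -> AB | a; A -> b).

S -> SK | ce | SGK; G -> c | cc; K -> e | ee | eGe | ecc

Nullable set: {G}.
S -> SGK: G nullable, giving SGK | SK.
Drop G -> λ.
K -> eGe: G nullable, giving eGe | ee.
Unchanged (no nullable symbols): S -> ce; G -> c; G -> cc; K -> e; K -> ecc.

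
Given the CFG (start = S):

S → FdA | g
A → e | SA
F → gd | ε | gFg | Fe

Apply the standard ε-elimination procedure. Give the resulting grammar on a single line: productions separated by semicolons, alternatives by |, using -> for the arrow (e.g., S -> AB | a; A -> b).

Nullable set: {F}.
S -> FdA: F nullable, giving FdA | dA.
Drop F -> ε.
F -> Fe: F nullable, giving Fe | e.
F -> gFg: F nullable, giving gFg | gg.
Unchanged (no nullable symbols): S -> g; A -> SA; A -> e; F -> gd.

S -> g | dA | FdA; A -> e | SA; F -> e | Fe | gd | gg | gFg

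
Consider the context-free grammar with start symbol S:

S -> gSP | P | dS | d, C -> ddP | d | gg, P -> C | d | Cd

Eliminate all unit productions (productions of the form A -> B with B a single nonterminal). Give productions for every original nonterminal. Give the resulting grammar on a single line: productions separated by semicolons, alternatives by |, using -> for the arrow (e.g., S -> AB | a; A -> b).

Unit productions: P->C, S->P.
Unit pairs (A ⇒* B via units): (P,C), (S,C), (S,P).
S: inherits non-unit rules of {C, P, S} → Cd | d | dS | ddP | gSP | gg.
C: inherits non-unit rules of {C} → d | ddP | gg.
P: inherits non-unit rules of {C, P} → Cd | d | ddP | gg.

S -> d | Cd | dS | gg | ddP | gSP; C -> d | gg | ddP; P -> d | Cd | gg | ddP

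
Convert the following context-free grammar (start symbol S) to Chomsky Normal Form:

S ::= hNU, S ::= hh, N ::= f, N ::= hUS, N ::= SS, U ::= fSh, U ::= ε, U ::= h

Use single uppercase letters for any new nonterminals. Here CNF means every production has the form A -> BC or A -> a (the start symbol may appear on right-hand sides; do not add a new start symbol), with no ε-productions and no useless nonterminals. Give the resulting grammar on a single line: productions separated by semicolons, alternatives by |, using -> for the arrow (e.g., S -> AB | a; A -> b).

S -> AA | AD | AN; A -> h; B -> f; C -> US; D -> NU; E -> SA; N -> f | AC | AS | SS; U -> h | BE

Nullable: {U}; after ε-elimination: S -> hN | hh | hNU; N -> f | SS | hS | hUS; U -> h | fSh.
No unit productions to eliminate.
TERM: introduce B -> f, A -> h and substitute in every rule of length ≥2.
BIN: N -> AUS becomes N -> AC, C -> US; S -> ANU becomes S -> AD, D -> NU; U -> BSA becomes U -> BE, E -> SA.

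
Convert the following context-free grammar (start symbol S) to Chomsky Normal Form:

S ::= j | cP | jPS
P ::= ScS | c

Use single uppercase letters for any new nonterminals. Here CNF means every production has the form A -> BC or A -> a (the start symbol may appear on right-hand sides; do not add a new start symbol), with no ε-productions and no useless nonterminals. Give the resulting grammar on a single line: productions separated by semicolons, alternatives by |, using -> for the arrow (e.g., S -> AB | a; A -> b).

No ε-productions.
No unit productions to eliminate.
TERM: introduce A -> c, B -> j and substitute in every rule of length ≥2.
BIN: P -> SAS becomes P -> SC, C -> AS; S -> BPS becomes S -> BD, D -> PS.

S -> j | AP | BD; A -> c; B -> j; C -> AS; D -> PS; P -> c | SC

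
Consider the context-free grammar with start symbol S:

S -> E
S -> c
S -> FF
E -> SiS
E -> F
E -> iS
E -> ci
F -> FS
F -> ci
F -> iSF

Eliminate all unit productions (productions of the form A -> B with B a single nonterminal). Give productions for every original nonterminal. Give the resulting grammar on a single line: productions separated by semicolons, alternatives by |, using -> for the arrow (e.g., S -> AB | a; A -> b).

S -> c | FF | FS | ci | iS | SiS | iSF; E -> FS | ci | iS | SiS | iSF; F -> FS | ci | iSF

Unit productions: E->F, S->E.
Unit pairs (A ⇒* B via units): (E,F), (S,E), (S,F).
S: inherits non-unit rules of {E, F, S} → FF | FS | SiS | c | ci | iS | iSF.
E: inherits non-unit rules of {E, F} → FS | SiS | ci | iS | iSF.
F: inherits non-unit rules of {F} → FS | ci | iSF.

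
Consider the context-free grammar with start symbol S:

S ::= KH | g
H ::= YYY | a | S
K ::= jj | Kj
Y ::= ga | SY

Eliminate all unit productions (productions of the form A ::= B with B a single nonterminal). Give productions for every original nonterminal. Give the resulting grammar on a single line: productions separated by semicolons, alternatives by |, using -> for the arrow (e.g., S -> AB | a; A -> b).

Unit productions: H->S.
Unit pairs (A ⇒* B via units): (H,S).
S: inherits non-unit rules of {S} → KH | g.
H: inherits non-unit rules of {H, S} → KH | YYY | a | g.
K: inherits non-unit rules of {K} → Kj | jj.
Y: inherits non-unit rules of {Y} → SY | ga.

S -> g | KH; H -> a | g | KH | YYY; K -> Kj | jj; Y -> SY | ga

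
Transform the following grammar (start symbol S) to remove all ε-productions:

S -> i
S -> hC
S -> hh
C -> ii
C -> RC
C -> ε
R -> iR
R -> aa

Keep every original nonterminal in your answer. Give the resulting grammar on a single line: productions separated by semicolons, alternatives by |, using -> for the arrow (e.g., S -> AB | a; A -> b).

Nullable set: {C}.
S -> hC: C nullable, giving h | hC.
Drop C -> ε.
C -> RC: C nullable, giving R | RC.
Unchanged (no nullable symbols): S -> hh; S -> i; C -> ii; R -> aa; R -> iR.

S -> h | i | hC | hh; C -> R | RC | ii; R -> aa | iR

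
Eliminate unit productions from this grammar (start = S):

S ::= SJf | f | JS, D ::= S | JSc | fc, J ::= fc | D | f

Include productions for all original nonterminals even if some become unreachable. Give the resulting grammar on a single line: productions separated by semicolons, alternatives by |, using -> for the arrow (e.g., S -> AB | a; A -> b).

Unit productions: D->S, J->D.
Unit pairs (A ⇒* B via units): (D,S), (J,D), (J,S).
S: inherits non-unit rules of {S} → JS | SJf | f.
D: inherits non-unit rules of {D, S} → JS | JSc | SJf | f | fc.
J: inherits non-unit rules of {D, J, S} → JS | JSc | SJf | f | fc.

S -> f | JS | SJf; D -> f | JS | fc | JSc | SJf; J -> f | JS | fc | JSc | SJf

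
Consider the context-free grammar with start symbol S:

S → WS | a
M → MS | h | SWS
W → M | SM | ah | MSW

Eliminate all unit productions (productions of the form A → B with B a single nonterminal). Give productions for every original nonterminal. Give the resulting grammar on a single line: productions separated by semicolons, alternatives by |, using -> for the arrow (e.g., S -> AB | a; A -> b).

Unit productions: W->M.
Unit pairs (A ⇒* B via units): (W,M).
S: inherits non-unit rules of {S} → WS | a.
M: inherits non-unit rules of {M} → MS | SWS | h.
W: inherits non-unit rules of {M, W} → MS | MSW | SM | SWS | ah | h.

S -> a | WS; M -> h | MS | SWS; W -> h | MS | SM | ah | MSW | SWS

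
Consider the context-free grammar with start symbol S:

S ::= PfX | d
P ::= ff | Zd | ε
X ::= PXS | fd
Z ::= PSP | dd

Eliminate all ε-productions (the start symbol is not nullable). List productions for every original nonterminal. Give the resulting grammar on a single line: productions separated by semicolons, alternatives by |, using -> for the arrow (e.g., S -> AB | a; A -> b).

S -> d | fX | PfX; P -> Zd | ff; X -> XS | fd | PXS; Z -> S | PS | SP | dd | PSP

Nullable set: {P}.
S -> PfX: P nullable, giving PfX | fX.
Drop P -> ε.
X -> PXS: P nullable, giving PXS | XS.
Z -> PSP: P, P nullable, giving PS | PSP | S | SP.
Unchanged (no nullable symbols): S -> d; P -> Zd; P -> ff; X -> fd; Z -> dd.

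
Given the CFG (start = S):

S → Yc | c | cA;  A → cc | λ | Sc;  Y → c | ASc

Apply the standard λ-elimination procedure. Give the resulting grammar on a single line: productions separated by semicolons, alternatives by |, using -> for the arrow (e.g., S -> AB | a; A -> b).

Nullable set: {A}.
S -> cA: A nullable, giving c | cA.
Drop A -> λ.
Y -> ASc: A nullable, giving ASc | Sc.
Unchanged (no nullable symbols): S -> Yc; S -> c; A -> Sc; A -> cc; Y -> c.

S -> c | Yc | cA; A -> Sc | cc; Y -> c | Sc | ASc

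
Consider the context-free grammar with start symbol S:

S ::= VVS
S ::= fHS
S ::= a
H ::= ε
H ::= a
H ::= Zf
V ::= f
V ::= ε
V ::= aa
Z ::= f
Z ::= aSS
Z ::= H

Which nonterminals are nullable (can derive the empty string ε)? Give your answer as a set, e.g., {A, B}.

Directly nullable (have an ε-rule): {H, V}.
Z is nullable via Z -> H (every symbol on the right is already known nullable).
Not nullable: S — each has a terminal in every rule's right-hand side or depends on a non-nullable symbol.

{H, V, Z}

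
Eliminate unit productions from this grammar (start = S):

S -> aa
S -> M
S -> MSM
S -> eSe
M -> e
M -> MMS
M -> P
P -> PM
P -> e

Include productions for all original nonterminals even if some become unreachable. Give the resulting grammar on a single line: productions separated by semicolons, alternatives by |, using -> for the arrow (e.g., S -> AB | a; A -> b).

S -> e | PM | aa | MMS | MSM | eSe; M -> e | PM | MMS; P -> e | PM

Unit productions: M->P, S->M.
Unit pairs (A ⇒* B via units): (M,P), (S,M), (S,P).
S: inherits non-unit rules of {M, P, S} → MMS | MSM | PM | aa | e | eSe.
M: inherits non-unit rules of {M, P} → MMS | PM | e.
P: inherits non-unit rules of {P} → PM | e.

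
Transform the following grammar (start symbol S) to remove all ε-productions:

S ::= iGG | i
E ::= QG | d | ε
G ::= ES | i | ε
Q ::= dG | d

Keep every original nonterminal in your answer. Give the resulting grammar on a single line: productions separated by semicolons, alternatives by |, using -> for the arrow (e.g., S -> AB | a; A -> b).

S -> i | iG | iGG; E -> Q | d | QG; G -> S | i | ES; Q -> d | dG

Nullable set: {E, G}.
S -> iGG: G, G nullable, giving i | iG | iGG.
Drop E -> ε.
E -> QG: G nullable, giving Q | QG.
Drop G -> ε.
G -> ES: E nullable, giving ES | S.
Q -> dG: G nullable, giving d | dG.
Unchanged (no nullable symbols): S -> i; E -> d; G -> i; Q -> d.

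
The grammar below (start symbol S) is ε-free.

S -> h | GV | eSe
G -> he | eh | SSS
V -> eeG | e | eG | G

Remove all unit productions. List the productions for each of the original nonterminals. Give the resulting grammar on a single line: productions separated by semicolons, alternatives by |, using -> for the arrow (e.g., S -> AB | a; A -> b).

S -> h | GV | eSe; G -> eh | he | SSS; V -> e | eG | eh | he | SSS | eeG

Unit productions: V->G.
Unit pairs (A ⇒* B via units): (V,G).
S: inherits non-unit rules of {S} → GV | eSe | h.
G: inherits non-unit rules of {G} → SSS | eh | he.
V: inherits non-unit rules of {G, V} → SSS | e | eG | eeG | eh | he.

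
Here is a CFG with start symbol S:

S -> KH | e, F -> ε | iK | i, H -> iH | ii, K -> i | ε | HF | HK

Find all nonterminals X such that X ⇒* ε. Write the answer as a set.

{F, K}

Directly nullable (have an ε-rule): {F, K}.
Not nullable: H, S — each has a terminal in every rule's right-hand side or depends on a non-nullable symbol.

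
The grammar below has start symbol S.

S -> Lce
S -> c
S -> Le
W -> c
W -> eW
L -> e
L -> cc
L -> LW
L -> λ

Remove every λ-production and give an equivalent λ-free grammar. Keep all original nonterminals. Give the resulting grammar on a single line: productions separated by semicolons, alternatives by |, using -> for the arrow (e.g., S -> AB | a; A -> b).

S -> c | e | Le | ce | Lce; L -> W | e | LW | cc; W -> c | eW

Nullable set: {L}.
S -> Lce: L nullable, giving Lce | ce.
S -> Le: L nullable, giving Le | e.
Drop L -> λ.
L -> LW: L nullable, giving LW | W.
Unchanged (no nullable symbols): S -> c; L -> cc; L -> e; W -> c; W -> eW.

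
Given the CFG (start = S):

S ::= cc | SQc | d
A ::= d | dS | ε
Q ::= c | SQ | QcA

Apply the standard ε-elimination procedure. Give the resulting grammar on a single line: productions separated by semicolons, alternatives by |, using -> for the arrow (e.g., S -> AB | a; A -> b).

Nullable set: {A}.
Drop A -> ε.
Q -> QcA: A nullable, giving Qc | QcA.
Unchanged (no nullable symbols): S -> SQc; S -> cc; S -> d; A -> d; A -> dS; Q -> SQ; Q -> c.

S -> d | cc | SQc; A -> d | dS; Q -> c | Qc | SQ | QcA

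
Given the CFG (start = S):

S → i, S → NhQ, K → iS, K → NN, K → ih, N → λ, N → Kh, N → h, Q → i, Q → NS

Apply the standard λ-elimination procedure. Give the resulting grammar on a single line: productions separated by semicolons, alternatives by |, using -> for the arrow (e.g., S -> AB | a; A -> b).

Nullable set: {K, N}.
S -> NhQ: N nullable, giving NhQ | hQ.
K -> NN: N, N nullable, giving N | NN.
Drop N -> λ.
N -> Kh: K nullable, giving Kh | h.
Q -> NS: N nullable, giving NS | S.
Unchanged (no nullable symbols): S -> i; K -> iS; K -> ih; N -> h; Q -> i.

S -> i | hQ | NhQ; K -> N | NN | iS | ih; N -> h | Kh; Q -> S | i | NS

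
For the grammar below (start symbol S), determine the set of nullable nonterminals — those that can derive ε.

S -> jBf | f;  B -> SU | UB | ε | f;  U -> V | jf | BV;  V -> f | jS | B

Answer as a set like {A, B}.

Directly nullable (have an ε-rule): {B}.
V is nullable via V -> B (every symbol on the right is already known nullable).
U is nullable via U -> V (every symbol on the right is already known nullable).
Not nullable: S — each has a terminal in every rule's right-hand side or depends on a non-nullable symbol.

{B, U, V}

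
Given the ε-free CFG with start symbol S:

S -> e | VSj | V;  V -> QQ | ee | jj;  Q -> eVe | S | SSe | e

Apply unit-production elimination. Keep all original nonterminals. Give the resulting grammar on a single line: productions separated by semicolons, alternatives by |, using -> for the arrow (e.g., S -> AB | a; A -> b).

S -> e | QQ | ee | jj | VSj; Q -> e | QQ | ee | jj | SSe | VSj | eVe; V -> QQ | ee | jj

Unit productions: Q->S, S->V.
Unit pairs (A ⇒* B via units): (Q,S), (Q,V), (S,V).
S: inherits non-unit rules of {S, V} → QQ | VSj | e | ee | jj.
Q: inherits non-unit rules of {Q, S, V} → QQ | SSe | VSj | e | eVe | ee | jj.
V: inherits non-unit rules of {V} → QQ | ee | jj.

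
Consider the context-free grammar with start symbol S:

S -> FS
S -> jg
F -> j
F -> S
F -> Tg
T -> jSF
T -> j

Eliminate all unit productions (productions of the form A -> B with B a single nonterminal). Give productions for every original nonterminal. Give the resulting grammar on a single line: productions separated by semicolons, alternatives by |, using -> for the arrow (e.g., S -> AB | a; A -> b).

S -> FS | jg; F -> j | FS | Tg | jg; T -> j | jSF

Unit productions: F->S.
Unit pairs (A ⇒* B via units): (F,S).
S: inherits non-unit rules of {S} → FS | jg.
F: inherits non-unit rules of {F, S} → FS | Tg | j | jg.
T: inherits non-unit rules of {T} → j | jSF.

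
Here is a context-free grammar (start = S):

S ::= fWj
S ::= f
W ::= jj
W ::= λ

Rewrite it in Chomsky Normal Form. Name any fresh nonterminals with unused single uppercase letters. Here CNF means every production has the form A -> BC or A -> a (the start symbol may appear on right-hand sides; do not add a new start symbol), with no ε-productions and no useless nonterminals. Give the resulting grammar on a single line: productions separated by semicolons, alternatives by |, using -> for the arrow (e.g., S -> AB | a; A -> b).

Nullable: {W}; after ε-elimination: S -> f | fj | fWj; W -> jj.
No unit productions to eliminate.
TERM: introduce A -> f, B -> j and substitute in every rule of length ≥2.
BIN: S -> AWB becomes S -> AC, C -> WB.

S -> f | AB | AC; A -> f; B -> j; C -> WB; W -> BB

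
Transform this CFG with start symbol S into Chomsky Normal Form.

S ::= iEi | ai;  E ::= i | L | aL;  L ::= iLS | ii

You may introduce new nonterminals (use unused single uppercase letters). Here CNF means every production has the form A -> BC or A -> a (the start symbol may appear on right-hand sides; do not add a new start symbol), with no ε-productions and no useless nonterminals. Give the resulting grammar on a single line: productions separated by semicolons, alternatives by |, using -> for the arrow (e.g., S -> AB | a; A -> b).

S -> AB | BF; A -> a; B -> i; C -> LS; D -> LS; E -> i | AL | BB | BC; F -> EB; L -> BB | BD

No ε-productions.
After unit-elimination: S -> ai | iEi; E -> i | aL | ii | iLS; L -> ii | iLS.
TERM: introduce A -> a, B -> i and substitute in every rule of length ≥2.
BIN: E -> BLS becomes E -> BC, C -> LS; L -> BLS becomes L -> BD, D -> LS; S -> BEB becomes S -> BF, F -> EB.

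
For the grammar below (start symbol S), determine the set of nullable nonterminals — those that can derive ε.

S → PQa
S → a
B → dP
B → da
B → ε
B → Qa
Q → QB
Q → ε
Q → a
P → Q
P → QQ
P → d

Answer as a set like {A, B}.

{B, P, Q}

Directly nullable (have an ε-rule): {B, Q}.
P is nullable via P -> Q (every symbol on the right is already known nullable).
Not nullable: S — each has a terminal in every rule's right-hand side or depends on a non-nullable symbol.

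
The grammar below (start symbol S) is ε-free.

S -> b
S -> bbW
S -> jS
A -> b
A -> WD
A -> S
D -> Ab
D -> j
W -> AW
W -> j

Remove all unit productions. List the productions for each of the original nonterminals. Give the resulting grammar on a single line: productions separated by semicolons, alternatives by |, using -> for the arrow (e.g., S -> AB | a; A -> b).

Unit productions: A->S.
Unit pairs (A ⇒* B via units): (A,S).
S: inherits non-unit rules of {S} → b | bbW | jS.
A: inherits non-unit rules of {A, S} → WD | b | bbW | jS.
D: inherits non-unit rules of {D} → Ab | j.
W: inherits non-unit rules of {W} → AW | j.

S -> b | jS | bbW; A -> b | WD | jS | bbW; D -> j | Ab; W -> j | AW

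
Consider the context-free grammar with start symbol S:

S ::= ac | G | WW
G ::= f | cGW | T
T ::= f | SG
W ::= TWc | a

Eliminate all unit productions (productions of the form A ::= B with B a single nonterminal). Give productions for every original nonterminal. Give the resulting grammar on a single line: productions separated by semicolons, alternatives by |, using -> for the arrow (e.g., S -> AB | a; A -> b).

Unit productions: G->T, S->G.
Unit pairs (A ⇒* B via units): (G,T), (S,G), (S,T).
S: inherits non-unit rules of {G, S, T} → SG | WW | ac | cGW | f.
G: inherits non-unit rules of {G, T} → SG | cGW | f.
T: inherits non-unit rules of {T} → SG | f.
W: inherits non-unit rules of {W} → TWc | a.

S -> f | SG | WW | ac | cGW; G -> f | SG | cGW; T -> f | SG; W -> a | TWc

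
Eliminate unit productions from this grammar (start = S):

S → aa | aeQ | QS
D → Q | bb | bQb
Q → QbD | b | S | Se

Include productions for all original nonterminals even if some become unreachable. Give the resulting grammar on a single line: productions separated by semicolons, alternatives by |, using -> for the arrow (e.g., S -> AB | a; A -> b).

Unit productions: D->Q, Q->S.
Unit pairs (A ⇒* B via units): (D,Q), (D,S), (Q,S).
S: inherits non-unit rules of {S} → QS | aa | aeQ.
D: inherits non-unit rules of {D, Q, S} → QS | QbD | Se | aa | aeQ | b | bQb | bb.
Q: inherits non-unit rules of {Q, S} → QS | QbD | Se | aa | aeQ | b.

S -> QS | aa | aeQ; D -> b | QS | Se | aa | bb | QbD | aeQ | bQb; Q -> b | QS | Se | aa | QbD | aeQ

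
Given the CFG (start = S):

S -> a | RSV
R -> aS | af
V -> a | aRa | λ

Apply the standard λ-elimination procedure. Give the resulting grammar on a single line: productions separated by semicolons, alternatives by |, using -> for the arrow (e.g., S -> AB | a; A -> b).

Nullable set: {V}.
S -> RSV: V nullable, giving RS | RSV.
Drop V -> λ.
Unchanged (no nullable symbols): S -> a; R -> aS; R -> af; V -> a; V -> aRa.

S -> a | RS | RSV; R -> aS | af; V -> a | aRa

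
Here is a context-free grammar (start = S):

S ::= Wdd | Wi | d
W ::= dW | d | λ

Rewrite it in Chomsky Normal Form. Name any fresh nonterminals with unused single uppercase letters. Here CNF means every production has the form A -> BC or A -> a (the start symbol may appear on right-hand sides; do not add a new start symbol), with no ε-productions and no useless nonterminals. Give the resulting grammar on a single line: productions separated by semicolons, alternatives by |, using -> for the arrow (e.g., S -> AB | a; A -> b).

Nullable: {W}; after ε-elimination: S -> d | i | Wi | dd | Wdd; W -> d | dW.
No unit productions to eliminate.
TERM: introduce A -> d, B -> i and substitute in every rule of length ≥2.
BIN: S -> WAA becomes S -> WC, C -> AA.

S -> d | i | AA | WB | WC; A -> d; B -> i; C -> AA; W -> d | AW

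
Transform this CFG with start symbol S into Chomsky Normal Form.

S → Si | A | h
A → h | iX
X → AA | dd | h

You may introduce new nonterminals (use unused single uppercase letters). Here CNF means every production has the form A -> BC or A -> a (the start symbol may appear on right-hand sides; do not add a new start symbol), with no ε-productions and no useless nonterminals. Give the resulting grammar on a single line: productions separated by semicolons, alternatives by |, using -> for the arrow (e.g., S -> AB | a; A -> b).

No ε-productions.
After unit-elimination: S -> h | Si | iX; A -> h | iX; X -> h | AA | dd.
TERM: introduce C -> d, B -> i and substitute in every rule of length ≥2.

S -> h | BX | SB; A -> h | BX; B -> i; C -> d; X -> h | AA | CC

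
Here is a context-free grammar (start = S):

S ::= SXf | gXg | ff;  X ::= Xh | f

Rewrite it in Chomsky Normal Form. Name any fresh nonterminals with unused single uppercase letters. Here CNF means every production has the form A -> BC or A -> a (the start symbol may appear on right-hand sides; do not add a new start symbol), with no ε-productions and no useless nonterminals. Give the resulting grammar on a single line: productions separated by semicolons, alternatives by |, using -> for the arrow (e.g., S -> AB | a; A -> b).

No ε-productions.
No unit productions to eliminate.
TERM: introduce A -> f, B -> g, C -> h and substitute in every rule of length ≥2.
BIN: S -> BXB becomes S -> BD, D -> XB; S -> SXA becomes S -> SE, E -> XA.

S -> AA | BD | SE; A -> f; B -> g; C -> h; D -> XB; E -> XA; X -> f | XC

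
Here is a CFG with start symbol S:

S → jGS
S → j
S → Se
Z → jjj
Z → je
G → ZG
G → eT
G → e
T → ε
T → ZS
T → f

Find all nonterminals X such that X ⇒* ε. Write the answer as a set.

Directly nullable (have an ε-rule): {T}.
Not nullable: G, S, Z — each has a terminal in every rule's right-hand side or depends on a non-nullable symbol.

{T}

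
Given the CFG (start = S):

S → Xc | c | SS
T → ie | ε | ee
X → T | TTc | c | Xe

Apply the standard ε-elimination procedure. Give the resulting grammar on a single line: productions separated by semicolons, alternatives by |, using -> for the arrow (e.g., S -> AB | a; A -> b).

S -> c | SS | Xc; T -> ee | ie; X -> T | c | e | Tc | Xe | TTc

Nullable set: {T, X}.
S -> Xc: X nullable, giving Xc | c.
Drop T -> ε.
X -> T: T nullable, giving T.
X -> TTc: T, T nullable, giving TTc | Tc | c.
X -> Xe: X nullable, giving Xe | e.
Unchanged (no nullable symbols): S -> SS; S -> c; T -> ee; T -> ie; X -> c.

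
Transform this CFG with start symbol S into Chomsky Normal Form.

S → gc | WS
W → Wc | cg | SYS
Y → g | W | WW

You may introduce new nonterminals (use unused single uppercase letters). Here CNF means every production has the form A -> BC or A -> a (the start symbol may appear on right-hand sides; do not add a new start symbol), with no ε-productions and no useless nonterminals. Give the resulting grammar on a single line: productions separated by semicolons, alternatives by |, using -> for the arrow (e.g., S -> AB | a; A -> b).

No ε-productions.
After unit-elimination: S -> WS | gc; W -> Wc | cg | SYS; Y -> g | WW | Wc | cg | SYS.
TERM: introduce B -> c, A -> g and substitute in every rule of length ≥2.
BIN: W -> SYS becomes W -> SC, C -> YS; Y -> SYS becomes Y -> SD, D -> YS.

S -> AB | WS; A -> g; B -> c; C -> YS; D -> YS; W -> BA | SC | WB; Y -> g | BA | SD | WB | WW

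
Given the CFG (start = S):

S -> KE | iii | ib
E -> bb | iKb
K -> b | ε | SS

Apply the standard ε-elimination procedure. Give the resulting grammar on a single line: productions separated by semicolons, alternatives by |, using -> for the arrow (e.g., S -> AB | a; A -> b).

Nullable set: {K}.
S -> KE: K nullable, giving E | KE.
E -> iKb: K nullable, giving iKb | ib.
Drop K -> ε.
Unchanged (no nullable symbols): S -> ib; S -> iii; E -> bb; K -> SS; K -> b.

S -> E | KE | ib | iii; E -> bb | ib | iKb; K -> b | SS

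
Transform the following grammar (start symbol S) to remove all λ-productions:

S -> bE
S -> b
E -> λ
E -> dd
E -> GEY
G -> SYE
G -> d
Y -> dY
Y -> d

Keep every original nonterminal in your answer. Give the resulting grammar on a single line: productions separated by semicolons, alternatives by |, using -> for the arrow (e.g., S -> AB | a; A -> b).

S -> b | bE; E -> GY | dd | GEY; G -> d | SY | SYE; Y -> d | dY

Nullable set: {E}.
S -> bE: E nullable, giving b | bE.
Drop E -> λ.
E -> GEY: E nullable, giving GEY | GY.
G -> SYE: E nullable, giving SY | SYE.
Unchanged (no nullable symbols): S -> b; E -> dd; G -> d; Y -> d; Y -> dY.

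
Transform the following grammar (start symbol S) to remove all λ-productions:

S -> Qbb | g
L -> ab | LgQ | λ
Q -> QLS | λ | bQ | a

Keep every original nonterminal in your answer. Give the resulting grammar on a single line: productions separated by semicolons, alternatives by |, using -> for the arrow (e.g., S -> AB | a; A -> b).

Nullable set: {L, Q}.
S -> Qbb: Q nullable, giving Qbb | bb.
Drop L -> λ.
L -> LgQ: L, Q nullable, giving Lg | LgQ | g | gQ.
Drop Q -> λ.
Q -> QLS: Q, L nullable, giving LS | QLS | QS | S.
Q -> bQ: Q nullable, giving b | bQ.
Unchanged (no nullable symbols): S -> g; L -> ab; Q -> a.

S -> g | bb | Qbb; L -> g | Lg | ab | gQ | LgQ; Q -> S | a | b | LS | QS | bQ | QLS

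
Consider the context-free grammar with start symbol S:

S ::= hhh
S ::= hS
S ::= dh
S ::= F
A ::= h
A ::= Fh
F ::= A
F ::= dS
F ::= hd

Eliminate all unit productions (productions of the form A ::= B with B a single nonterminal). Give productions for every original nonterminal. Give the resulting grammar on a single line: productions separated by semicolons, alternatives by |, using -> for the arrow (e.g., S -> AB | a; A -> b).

Unit productions: F->A, S->F.
Unit pairs (A ⇒* B via units): (F,A), (S,A), (S,F).
S: inherits non-unit rules of {A, F, S} → Fh | dS | dh | h | hS | hd | hhh.
A: inherits non-unit rules of {A} → Fh | h.
F: inherits non-unit rules of {A, F} → Fh | dS | h | hd.

S -> h | Fh | dS | dh | hS | hd | hhh; A -> h | Fh; F -> h | Fh | dS | hd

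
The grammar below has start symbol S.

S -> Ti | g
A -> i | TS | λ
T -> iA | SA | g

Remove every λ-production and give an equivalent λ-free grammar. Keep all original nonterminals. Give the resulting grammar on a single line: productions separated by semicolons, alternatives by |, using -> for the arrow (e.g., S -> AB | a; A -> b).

S -> g | Ti; A -> i | TS; T -> S | g | i | SA | iA

Nullable set: {A}.
Drop A -> λ.
T -> SA: A nullable, giving S | SA.
T -> iA: A nullable, giving i | iA.
Unchanged (no nullable symbols): S -> Ti; S -> g; A -> TS; A -> i; T -> g.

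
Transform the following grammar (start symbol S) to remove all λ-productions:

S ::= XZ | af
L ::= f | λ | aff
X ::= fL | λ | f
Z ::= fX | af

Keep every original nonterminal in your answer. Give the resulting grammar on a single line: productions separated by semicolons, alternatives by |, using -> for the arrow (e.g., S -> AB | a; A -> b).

Nullable set: {L, X}.
S -> XZ: X nullable, giving XZ | Z.
Drop L -> λ.
Drop X -> λ.
X -> fL: L nullable, giving f | fL.
Z -> fX: X nullable, giving f | fX.
Unchanged (no nullable symbols): S -> af; L -> aff; L -> f; X -> f; Z -> af.

S -> Z | XZ | af; L -> f | aff; X -> f | fL; Z -> f | af | fX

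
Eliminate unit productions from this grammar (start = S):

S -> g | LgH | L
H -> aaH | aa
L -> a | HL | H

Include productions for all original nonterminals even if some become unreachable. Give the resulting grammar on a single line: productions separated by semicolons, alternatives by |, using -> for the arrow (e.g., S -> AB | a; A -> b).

Unit productions: L->H, S->L.
Unit pairs (A ⇒* B via units): (L,H), (S,H), (S,L).
S: inherits non-unit rules of {H, L, S} → HL | LgH | a | aa | aaH | g.
H: inherits non-unit rules of {H} → aa | aaH.
L: inherits non-unit rules of {H, L} → HL | a | aa | aaH.

S -> a | g | HL | aa | LgH | aaH; H -> aa | aaH; L -> a | HL | aa | aaH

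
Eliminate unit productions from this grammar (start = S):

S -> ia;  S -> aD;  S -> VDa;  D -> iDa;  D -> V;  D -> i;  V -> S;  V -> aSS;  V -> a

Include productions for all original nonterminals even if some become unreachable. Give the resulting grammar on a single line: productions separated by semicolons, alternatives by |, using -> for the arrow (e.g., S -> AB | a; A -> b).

Unit productions: D->V, V->S.
Unit pairs (A ⇒* B via units): (D,S), (D,V), (V,S).
S: inherits non-unit rules of {S} → VDa | aD | ia.
D: inherits non-unit rules of {D, S, V} → VDa | a | aD | aSS | i | iDa | ia.
V: inherits non-unit rules of {S, V} → VDa | a | aD | aSS | ia.

S -> aD | ia | VDa; D -> a | i | aD | ia | VDa | aSS | iDa; V -> a | aD | ia | VDa | aSS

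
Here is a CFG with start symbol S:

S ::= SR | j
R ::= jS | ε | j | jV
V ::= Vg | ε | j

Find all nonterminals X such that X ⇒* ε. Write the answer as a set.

Directly nullable (have an ε-rule): {R, V}.
Not nullable: S — each has a terminal in every rule's right-hand side or depends on a non-nullable symbol.

{R, V}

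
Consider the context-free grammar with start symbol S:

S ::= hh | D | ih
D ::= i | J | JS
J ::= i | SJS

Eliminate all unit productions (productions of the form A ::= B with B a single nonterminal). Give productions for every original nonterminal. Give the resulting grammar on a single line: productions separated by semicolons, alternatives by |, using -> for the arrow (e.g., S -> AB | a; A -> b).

S -> i | JS | hh | ih | SJS; D -> i | JS | SJS; J -> i | SJS

Unit productions: D->J, S->D.
Unit pairs (A ⇒* B via units): (D,J), (S,D), (S,J).
S: inherits non-unit rules of {D, J, S} → JS | SJS | hh | i | ih.
D: inherits non-unit rules of {D, J} → JS | SJS | i.
J: inherits non-unit rules of {J} → SJS | i.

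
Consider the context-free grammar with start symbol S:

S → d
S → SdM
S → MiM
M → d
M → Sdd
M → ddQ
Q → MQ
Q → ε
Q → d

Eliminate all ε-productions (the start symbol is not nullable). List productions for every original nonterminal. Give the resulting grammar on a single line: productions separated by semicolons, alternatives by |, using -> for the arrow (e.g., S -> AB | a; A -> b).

S -> d | MiM | SdM; M -> d | dd | Sdd | ddQ; Q -> M | d | MQ

Nullable set: {Q}.
M -> ddQ: Q nullable, giving dd | ddQ.
Drop Q -> ε.
Q -> MQ: Q nullable, giving M | MQ.
Unchanged (no nullable symbols): S -> MiM; S -> SdM; S -> d; M -> Sdd; M -> d; Q -> d.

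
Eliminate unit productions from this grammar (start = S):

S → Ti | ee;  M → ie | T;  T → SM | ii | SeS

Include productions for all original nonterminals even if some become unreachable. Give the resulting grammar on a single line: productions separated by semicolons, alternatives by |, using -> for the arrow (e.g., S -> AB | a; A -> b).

S -> Ti | ee; M -> SM | ie | ii | SeS; T -> SM | ii | SeS

Unit productions: M->T.
Unit pairs (A ⇒* B via units): (M,T).
S: inherits non-unit rules of {S} → Ti | ee.
M: inherits non-unit rules of {M, T} → SM | SeS | ie | ii.
T: inherits non-unit rules of {T} → SM | SeS | ii.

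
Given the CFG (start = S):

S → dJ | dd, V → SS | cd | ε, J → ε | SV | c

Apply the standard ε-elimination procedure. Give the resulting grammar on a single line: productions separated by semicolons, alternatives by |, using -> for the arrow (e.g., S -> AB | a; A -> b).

S -> d | dJ | dd; J -> S | c | SV; V -> SS | cd

Nullable set: {J, V}.
S -> dJ: J nullable, giving d | dJ.
Drop J -> ε.
J -> SV: V nullable, giving S | SV.
Drop V -> ε.
Unchanged (no nullable symbols): S -> dd; J -> c; V -> SS; V -> cd.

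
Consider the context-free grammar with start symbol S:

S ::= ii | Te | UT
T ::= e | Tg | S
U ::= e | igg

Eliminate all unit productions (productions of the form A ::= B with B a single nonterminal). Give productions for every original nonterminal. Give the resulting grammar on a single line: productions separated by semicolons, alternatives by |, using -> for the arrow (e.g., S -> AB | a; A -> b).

Unit productions: T->S.
Unit pairs (A ⇒* B via units): (T,S).
S: inherits non-unit rules of {S} → Te | UT | ii.
T: inherits non-unit rules of {S, T} → Te | Tg | UT | e | ii.
U: inherits non-unit rules of {U} → e | igg.

S -> Te | UT | ii; T -> e | Te | Tg | UT | ii; U -> e | igg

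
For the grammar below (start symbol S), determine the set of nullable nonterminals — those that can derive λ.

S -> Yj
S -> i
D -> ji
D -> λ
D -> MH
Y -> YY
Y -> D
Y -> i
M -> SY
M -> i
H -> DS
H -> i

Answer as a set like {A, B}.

{D, Y}

Directly nullable (have an ε-rule): {D}.
Y is nullable via Y -> D (every symbol on the right is already known nullable).
Not nullable: H, M, S — each has a terminal in every rule's right-hand side or depends on a non-nullable symbol.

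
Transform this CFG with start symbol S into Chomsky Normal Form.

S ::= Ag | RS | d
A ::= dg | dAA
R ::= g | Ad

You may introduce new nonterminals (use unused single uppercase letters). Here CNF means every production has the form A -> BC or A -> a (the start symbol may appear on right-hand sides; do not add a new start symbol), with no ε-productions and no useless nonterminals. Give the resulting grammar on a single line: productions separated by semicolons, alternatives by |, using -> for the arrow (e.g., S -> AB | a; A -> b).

S -> d | AC | RS; A -> BC | BD; B -> d; C -> g; D -> AA; R -> g | AB

No ε-productions.
No unit productions to eliminate.
TERM: introduce B -> d, C -> g and substitute in every rule of length ≥2.
BIN: A -> BAA becomes A -> BD, D -> AA.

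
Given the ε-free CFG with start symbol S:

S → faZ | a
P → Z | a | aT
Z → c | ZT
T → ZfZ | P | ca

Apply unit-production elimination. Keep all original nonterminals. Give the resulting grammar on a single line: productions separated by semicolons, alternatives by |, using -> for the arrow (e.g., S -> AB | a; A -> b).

Unit productions: P->Z, T->P.
Unit pairs (A ⇒* B via units): (P,Z), (T,P), (T,Z).
S: inherits non-unit rules of {S} → a | faZ.
P: inherits non-unit rules of {P, Z} → ZT | a | aT | c.
T: inherits non-unit rules of {P, T, Z} → ZT | ZfZ | a | aT | c | ca.
Z: inherits non-unit rules of {Z} → ZT | c.

S -> a | faZ; P -> a | c | ZT | aT; T -> a | c | ZT | aT | ca | ZfZ; Z -> c | ZT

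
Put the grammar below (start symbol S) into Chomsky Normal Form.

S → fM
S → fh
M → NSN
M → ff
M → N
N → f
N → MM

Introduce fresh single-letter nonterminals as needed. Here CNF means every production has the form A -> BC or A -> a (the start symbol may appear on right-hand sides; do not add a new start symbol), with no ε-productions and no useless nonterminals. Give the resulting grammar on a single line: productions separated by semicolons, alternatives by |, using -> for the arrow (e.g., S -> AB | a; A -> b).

S -> AB | AM; A -> f; B -> h; C -> SN; M -> f | AA | MM | NC; N -> f | MM

No ε-productions.
After unit-elimination: S -> fM | fh; M -> f | MM | ff | NSN; N -> f | MM.
TERM: introduce A -> f, B -> h and substitute in every rule of length ≥2.
BIN: M -> NSN becomes M -> NC, C -> SN.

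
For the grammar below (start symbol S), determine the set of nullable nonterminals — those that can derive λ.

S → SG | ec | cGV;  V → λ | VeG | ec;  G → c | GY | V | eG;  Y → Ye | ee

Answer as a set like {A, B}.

Directly nullable (have an ε-rule): {V}.
G is nullable via G -> V (every symbol on the right is already known nullable).
Not nullable: S, Y — each has a terminal in every rule's right-hand side or depends on a non-nullable symbol.

{G, V}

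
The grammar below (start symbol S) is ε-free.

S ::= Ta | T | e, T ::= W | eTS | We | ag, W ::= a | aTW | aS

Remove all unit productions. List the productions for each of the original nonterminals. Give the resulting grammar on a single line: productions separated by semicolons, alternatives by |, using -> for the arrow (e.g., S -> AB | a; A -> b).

S -> a | e | Ta | We | aS | ag | aTW | eTS; T -> a | We | aS | ag | aTW | eTS; W -> a | aS | aTW

Unit productions: S->T, T->W.
Unit pairs (A ⇒* B via units): (S,T), (S,W), (T,W).
S: inherits non-unit rules of {S, T, W} → Ta | We | a | aS | aTW | ag | e | eTS.
T: inherits non-unit rules of {T, W} → We | a | aS | aTW | ag | eTS.
W: inherits non-unit rules of {W} → a | aS | aTW.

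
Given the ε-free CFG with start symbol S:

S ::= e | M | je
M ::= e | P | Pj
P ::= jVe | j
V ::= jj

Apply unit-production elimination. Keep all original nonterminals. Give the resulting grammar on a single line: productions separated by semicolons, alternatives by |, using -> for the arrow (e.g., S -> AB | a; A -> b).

S -> e | j | Pj | je | jVe; M -> e | j | Pj | jVe; P -> j | jVe; V -> jj

Unit productions: M->P, S->M.
Unit pairs (A ⇒* B via units): (M,P), (S,M), (S,P).
S: inherits non-unit rules of {M, P, S} → Pj | e | j | jVe | je.
M: inherits non-unit rules of {M, P} → Pj | e | j | jVe.
P: inherits non-unit rules of {P} → j | jVe.
V: inherits non-unit rules of {V} → jj.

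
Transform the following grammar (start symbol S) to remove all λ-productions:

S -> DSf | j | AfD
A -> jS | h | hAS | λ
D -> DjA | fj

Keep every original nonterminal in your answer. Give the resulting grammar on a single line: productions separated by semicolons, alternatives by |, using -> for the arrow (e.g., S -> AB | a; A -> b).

S -> j | fD | AfD | DSf; A -> h | hS | jS | hAS; D -> Dj | fj | DjA

Nullable set: {A}.
S -> AfD: A nullable, giving AfD | fD.
Drop A -> λ.
A -> hAS: A nullable, giving hAS | hS.
D -> DjA: A nullable, giving Dj | DjA.
Unchanged (no nullable symbols): S -> DSf; S -> j; A -> h; A -> jS; D -> fj.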